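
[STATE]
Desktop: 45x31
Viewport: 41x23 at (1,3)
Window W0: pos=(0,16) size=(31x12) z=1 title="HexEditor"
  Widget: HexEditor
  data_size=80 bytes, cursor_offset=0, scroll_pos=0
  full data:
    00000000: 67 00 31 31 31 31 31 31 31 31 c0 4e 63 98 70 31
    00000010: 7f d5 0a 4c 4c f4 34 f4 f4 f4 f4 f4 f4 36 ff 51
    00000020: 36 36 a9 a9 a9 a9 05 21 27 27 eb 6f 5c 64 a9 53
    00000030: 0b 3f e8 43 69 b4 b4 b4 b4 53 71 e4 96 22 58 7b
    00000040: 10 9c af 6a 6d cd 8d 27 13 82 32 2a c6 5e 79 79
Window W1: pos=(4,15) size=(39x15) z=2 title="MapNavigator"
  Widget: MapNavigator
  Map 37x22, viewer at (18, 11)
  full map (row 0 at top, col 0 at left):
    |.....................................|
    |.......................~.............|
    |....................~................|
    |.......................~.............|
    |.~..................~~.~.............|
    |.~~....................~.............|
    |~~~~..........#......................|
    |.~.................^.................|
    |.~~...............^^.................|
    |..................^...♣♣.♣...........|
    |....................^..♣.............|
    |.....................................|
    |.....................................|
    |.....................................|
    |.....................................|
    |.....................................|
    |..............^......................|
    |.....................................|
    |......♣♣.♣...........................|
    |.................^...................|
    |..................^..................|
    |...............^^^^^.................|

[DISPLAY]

                                         
                                         
                                         
                                         
                                         
                                         
                                         
                                         
                                         
                                         
                                         
                                         
   ┏━━━━━━━━━━━━━━━━━━━━━━━━━━━━━━━━━━━━━
━━━┃ MapNavigator                        
 He┠─────────────────────────────────────
───┃~~~~..........#......................
000┃.~.................^.................
000┃.~~...............^^.................
000┃..................^...♣♣.♣...........
000┃....................^..♣.............
000┃..................@..................
   ┃.....................................
   ┃.....................................


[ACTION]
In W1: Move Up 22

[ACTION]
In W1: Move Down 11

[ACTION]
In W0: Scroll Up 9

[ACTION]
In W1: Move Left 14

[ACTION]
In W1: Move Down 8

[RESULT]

                                         
                                         
                                         
                                         
                                         
                                         
                                         
                                         
                                         
                                         
                                         
                                         
   ┏━━━━━━━━━━━━━━━━━━━━━━━━━━━━━━━━━━━━━
━━━┃ MapNavigator                        
 He┠─────────────────────────────────────
───┃              .......................
000┃              .......................
000┃              ..............^........
000┃              .......................
000┃              ......♣♣.♣.............
000┃              ....@............^.....
   ┃              ..................^....
   ┃              ...............^^^^^...


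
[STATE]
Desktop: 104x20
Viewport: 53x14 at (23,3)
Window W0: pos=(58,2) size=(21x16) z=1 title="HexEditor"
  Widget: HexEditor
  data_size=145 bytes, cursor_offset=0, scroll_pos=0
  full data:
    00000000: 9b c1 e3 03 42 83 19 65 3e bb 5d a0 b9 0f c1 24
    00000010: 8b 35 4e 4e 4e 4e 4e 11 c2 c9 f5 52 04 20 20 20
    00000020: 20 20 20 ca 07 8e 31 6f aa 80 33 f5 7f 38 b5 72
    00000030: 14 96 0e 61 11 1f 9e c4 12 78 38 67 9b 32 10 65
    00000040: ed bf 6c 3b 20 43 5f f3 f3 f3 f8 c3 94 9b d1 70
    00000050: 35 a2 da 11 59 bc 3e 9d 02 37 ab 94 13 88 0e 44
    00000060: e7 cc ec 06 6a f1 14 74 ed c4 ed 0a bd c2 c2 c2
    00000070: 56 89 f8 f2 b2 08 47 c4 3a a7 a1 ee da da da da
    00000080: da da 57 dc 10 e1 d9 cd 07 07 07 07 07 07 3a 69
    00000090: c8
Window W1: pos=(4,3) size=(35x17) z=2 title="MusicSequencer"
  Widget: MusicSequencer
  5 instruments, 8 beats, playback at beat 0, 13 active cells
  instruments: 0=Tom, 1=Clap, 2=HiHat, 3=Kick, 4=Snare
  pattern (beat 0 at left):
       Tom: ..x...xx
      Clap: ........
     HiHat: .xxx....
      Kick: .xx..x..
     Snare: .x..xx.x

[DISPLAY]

━━━━━━━━━━━━━━━┓                   ┃ HexEditor       
               ┃                   ┠─────────────────
───────────────┨                   ┃00000000  9B c1 e
               ┃                   ┃00000010  8b 35 4
               ┃                   ┃00000020  20 20 2
               ┃                   ┃00000030  14 96 0
               ┃                   ┃00000040  ed bf 6
               ┃                   ┃00000050  35 a2 d
               ┃                   ┃00000060  e7 cc e
               ┃                   ┃00000070  56 89 f
               ┃                   ┃00000080  da da 5
               ┃                   ┃00000090  c8     
               ┃                   ┃                 
               ┃                   ┃                 


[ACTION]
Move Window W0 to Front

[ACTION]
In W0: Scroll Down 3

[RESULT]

━━━━━━━━━━━━━━━┓                   ┃ HexEditor       
               ┃                   ┠─────────────────
───────────────┨                   ┃00000030  14 96 0
               ┃                   ┃00000040  ed bf 6
               ┃                   ┃00000050  35 a2 d
               ┃                   ┃00000060  e7 cc e
               ┃                   ┃00000070  56 89 f
               ┃                   ┃00000080  da da 5
               ┃                   ┃00000090  c8     
               ┃                   ┃                 
               ┃                   ┃                 
               ┃                   ┃                 
               ┃                   ┃                 
               ┃                   ┃                 


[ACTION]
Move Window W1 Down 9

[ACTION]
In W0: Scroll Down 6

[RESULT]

━━━━━━━━━━━━━━━┓                   ┃ HexEditor       
               ┃                   ┠─────────────────
───────────────┨                   ┃00000090  c8     
               ┃                   ┃                 
               ┃                   ┃                 
               ┃                   ┃                 
               ┃                   ┃                 
               ┃                   ┃                 
               ┃                   ┃                 
               ┃                   ┃                 
               ┃                   ┃                 
               ┃                   ┃                 
               ┃                   ┃                 
               ┃                   ┃                 


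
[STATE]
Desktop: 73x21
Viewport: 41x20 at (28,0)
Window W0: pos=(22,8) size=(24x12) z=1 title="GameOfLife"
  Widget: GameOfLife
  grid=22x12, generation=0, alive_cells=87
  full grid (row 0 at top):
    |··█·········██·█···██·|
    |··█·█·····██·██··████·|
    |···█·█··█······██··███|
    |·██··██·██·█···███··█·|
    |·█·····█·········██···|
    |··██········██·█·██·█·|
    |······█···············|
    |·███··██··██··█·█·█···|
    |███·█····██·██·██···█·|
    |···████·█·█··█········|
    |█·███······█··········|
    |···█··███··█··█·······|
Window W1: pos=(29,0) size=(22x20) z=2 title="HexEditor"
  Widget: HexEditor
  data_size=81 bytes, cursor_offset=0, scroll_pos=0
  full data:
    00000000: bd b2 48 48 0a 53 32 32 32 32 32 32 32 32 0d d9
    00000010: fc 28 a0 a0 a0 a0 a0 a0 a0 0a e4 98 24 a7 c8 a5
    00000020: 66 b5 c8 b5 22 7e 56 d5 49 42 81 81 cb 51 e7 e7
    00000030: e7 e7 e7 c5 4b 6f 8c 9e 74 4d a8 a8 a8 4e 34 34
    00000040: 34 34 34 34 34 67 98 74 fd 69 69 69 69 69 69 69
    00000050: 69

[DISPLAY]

 ┏━━━━━━━━━━━━━━━━━━━━┓                  
 ┃ HexEditor          ┃                  
 ┠────────────────────┨                  
 ┃00000000  BD b2 48 4┃                  
 ┃00000010  fc 28 a0 a┃                  
 ┃00000020  66 b5 c8 b┃                  
 ┃00000030  e7 e7 e7 c┃                  
 ┃00000040  34 34 34 3┃                  
━┃00000050  69        ┃                  
O┃                    ┃                  
─┃                    ┃                  
0┃                    ┃                  
█┃                    ┃                  
█┃                    ┃                  
·┃                    ┃                  
·┃                    ┃                  
·┃                    ┃                  
·┃                    ┃                  
·┃                    ┃                  
━┗━━━━━━━━━━━━━━━━━━━━┛                  


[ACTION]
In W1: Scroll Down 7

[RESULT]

 ┏━━━━━━━━━━━━━━━━━━━━┓                  
 ┃ HexEditor          ┃                  
 ┠────────────────────┨                  
 ┃00000050  69        ┃                  
 ┃                    ┃                  
 ┃                    ┃                  
 ┃                    ┃                  
 ┃                    ┃                  
━┃                    ┃                  
O┃                    ┃                  
─┃                    ┃                  
0┃                    ┃                  
█┃                    ┃                  
█┃                    ┃                  
·┃                    ┃                  
·┃                    ┃                  
·┃                    ┃                  
·┃                    ┃                  
·┃                    ┃                  
━┗━━━━━━━━━━━━━━━━━━━━┛                  


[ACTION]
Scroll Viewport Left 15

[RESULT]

                ┏━━━━━━━━━━━━━━━━━━━━┓   
                ┃ HexEditor          ┃   
                ┠────────────────────┨   
                ┃00000050  69        ┃   
                ┃                    ┃   
                ┃                    ┃   
                ┃                    ┃   
                ┃                    ┃   
         ┏━━━━━━┃                    ┃   
         ┃ GameO┃                    ┃   
         ┠──────┃                    ┃   
         ┃Gen: 0┃                    ┃   
         ┃···█·█┃                    ┃   
         ┃·██··█┃                    ┃   
         ┃·█····┃                    ┃   
         ┃··██··┃                    ┃   
         ┃······┃                    ┃   
         ┃·███··┃                    ┃   
         ┃███·█·┃                    ┃   
         ┗━━━━━━┗━━━━━━━━━━━━━━━━━━━━┛   


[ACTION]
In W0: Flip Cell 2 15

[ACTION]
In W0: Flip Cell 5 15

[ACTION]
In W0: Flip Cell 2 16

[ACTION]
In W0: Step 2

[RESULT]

                ┏━━━━━━━━━━━━━━━━━━━━┓   
                ┃ HexEditor          ┃   
                ┠────────────────────┨   
                ┃00000050  69        ┃   
                ┃                    ┃   
                ┃                    ┃   
                ┃                    ┃   
                ┃                    ┃   
         ┏━━━━━━┃                    ┃   
         ┃ GameO┃                    ┃   
         ┠──────┃                    ┃   
         ┃Gen: 2┃                    ┃   
         ┃·█····┃                    ┃   
         ┃██····┃                    ┃   
         ┃·█·██·┃                    ┃   
         ┃·██···┃                    ┃   
         ┃·██··█┃                    ┃   
         ┃██···█┃                    ┃   
         ┃██····┃                    ┃   
         ┗━━━━━━┗━━━━━━━━━━━━━━━━━━━━┛   


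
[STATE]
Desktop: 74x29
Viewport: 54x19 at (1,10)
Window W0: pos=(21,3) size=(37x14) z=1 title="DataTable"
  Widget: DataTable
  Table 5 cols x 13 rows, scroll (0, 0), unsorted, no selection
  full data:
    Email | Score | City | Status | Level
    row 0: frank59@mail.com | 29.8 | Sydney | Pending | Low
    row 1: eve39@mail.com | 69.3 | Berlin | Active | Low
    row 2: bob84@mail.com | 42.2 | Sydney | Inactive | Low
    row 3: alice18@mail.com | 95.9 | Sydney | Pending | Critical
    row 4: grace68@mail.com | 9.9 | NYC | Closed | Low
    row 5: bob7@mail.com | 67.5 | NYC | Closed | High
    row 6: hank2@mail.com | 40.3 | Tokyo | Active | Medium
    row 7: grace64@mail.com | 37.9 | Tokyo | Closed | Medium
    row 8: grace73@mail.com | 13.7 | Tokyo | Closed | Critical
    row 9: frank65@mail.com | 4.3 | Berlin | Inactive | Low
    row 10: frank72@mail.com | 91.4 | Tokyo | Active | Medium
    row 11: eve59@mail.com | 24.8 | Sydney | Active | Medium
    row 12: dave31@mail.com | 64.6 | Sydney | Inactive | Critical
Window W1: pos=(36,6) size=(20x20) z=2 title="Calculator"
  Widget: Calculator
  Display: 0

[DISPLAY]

                    ┃bob84@mail.com┃┌───┬───┬───┬───┐ 
                    ┃alice18@mail.c┃│ 7 │ 8 │ 9 │ ÷ │ 
                    ┃grace68@mail.c┃├───┼───┼───┼───┤ 
                    ┃bob7@mail.com ┃│ 4 │ 5 │ 6 │ × │ 
                    ┃hank2@mail.com┃├───┼───┼───┼───┤ 
                    ┃grace64@mail.c┃│ 1 │ 2 │ 3 │ - │ 
                    ┗━━━━━━━━━━━━━━┃├───┼───┼───┼───┤ 
                                   ┃│ 0 │ . │ = │ + │ 
                                   ┃├───┼───┼───┼───┤ 
                                   ┃│ C │ MC│ MR│ M+│ 
                                   ┃└───┴───┴───┴───┘ 
                                   ┃                  
                                   ┃                  
                                   ┃                  
                                   ┃                  
                                   ┗━━━━━━━━━━━━━━━━━━
                                                      
                                                      
                                                      


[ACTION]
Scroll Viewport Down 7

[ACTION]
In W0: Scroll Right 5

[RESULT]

                    ┃@mail.com  │42┃┌───┬───┬───┬───┐ 
                    ┃18@mail.com│95┃│ 7 │ 8 │ 9 │ ÷ │ 
                    ┃68@mail.com│9.┃├───┼───┼───┼───┤ 
                    ┃mail.com   │67┃│ 4 │ 5 │ 6 │ × │ 
                    ┃@mail.com  │40┃├───┼───┼───┼───┤ 
                    ┃64@mail.com│37┃│ 1 │ 2 │ 3 │ - │ 
                    ┗━━━━━━━━━━━━━━┃├───┼───┼───┼───┤ 
                                   ┃│ 0 │ . │ = │ + │ 
                                   ┃├───┼───┼───┼───┤ 
                                   ┃│ C │ MC│ MR│ M+│ 
                                   ┃└───┴───┴───┴───┘ 
                                   ┃                  
                                   ┃                  
                                   ┃                  
                                   ┃                  
                                   ┗━━━━━━━━━━━━━━━━━━
                                                      
                                                      
                                                      


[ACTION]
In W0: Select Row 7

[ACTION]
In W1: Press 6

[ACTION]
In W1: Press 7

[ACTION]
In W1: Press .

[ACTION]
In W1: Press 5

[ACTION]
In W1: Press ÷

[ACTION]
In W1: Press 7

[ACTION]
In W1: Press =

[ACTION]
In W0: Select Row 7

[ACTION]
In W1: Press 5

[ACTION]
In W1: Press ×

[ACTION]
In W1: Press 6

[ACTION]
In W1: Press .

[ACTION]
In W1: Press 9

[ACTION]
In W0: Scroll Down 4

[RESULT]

                    ┃@mail.com  │40┃┌───┬───┬───┬───┐ 
                    ┃64@mail.com│37┃│ 7 │ 8 │ 9 │ ÷ │ 
                    ┃73@mail.com│13┃├───┼───┼───┼───┤ 
                    ┃65@mail.com│4.┃│ 4 │ 5 │ 6 │ × │ 
                    ┃72@mail.com│91┃├───┼───┼───┼───┤ 
                    ┃@mail.com  │24┃│ 1 │ 2 │ 3 │ - │ 
                    ┗━━━━━━━━━━━━━━┃├───┼───┼───┼───┤ 
                                   ┃│ 0 │ . │ = │ + │ 
                                   ┃├───┼───┼───┼───┤ 
                                   ┃│ C │ MC│ MR│ M+│ 
                                   ┃└───┴───┴───┴───┘ 
                                   ┃                  
                                   ┃                  
                                   ┃                  
                                   ┃                  
                                   ┗━━━━━━━━━━━━━━━━━━
                                                      
                                                      
                                                      


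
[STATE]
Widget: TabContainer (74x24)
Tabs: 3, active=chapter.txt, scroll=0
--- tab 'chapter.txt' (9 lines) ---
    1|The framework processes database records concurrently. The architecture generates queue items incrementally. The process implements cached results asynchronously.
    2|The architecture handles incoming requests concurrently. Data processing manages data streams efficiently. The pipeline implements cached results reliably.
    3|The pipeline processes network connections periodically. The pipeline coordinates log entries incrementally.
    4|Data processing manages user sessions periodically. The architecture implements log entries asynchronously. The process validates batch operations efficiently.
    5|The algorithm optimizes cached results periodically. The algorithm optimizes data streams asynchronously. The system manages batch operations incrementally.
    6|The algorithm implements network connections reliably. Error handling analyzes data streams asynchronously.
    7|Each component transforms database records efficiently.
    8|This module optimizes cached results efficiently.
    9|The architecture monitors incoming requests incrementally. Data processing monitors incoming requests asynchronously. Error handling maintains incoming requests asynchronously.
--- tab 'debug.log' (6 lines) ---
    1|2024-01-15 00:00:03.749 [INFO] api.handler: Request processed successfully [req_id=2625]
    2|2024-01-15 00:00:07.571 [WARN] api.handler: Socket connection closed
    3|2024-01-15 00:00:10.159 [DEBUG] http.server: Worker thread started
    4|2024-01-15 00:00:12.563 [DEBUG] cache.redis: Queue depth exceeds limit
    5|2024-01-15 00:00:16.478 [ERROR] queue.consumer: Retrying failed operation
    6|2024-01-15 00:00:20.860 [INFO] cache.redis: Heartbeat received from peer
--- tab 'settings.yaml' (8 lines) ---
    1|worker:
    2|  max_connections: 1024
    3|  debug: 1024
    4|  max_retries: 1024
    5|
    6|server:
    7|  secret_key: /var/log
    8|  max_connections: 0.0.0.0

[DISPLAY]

[chapter.txt]│ debug.log │ settings.yaml                                  
──────────────────────────────────────────────────────────────────────────
The framework processes database records concurrently. The architecture ge
The architecture handles incoming requests concurrently. Data processing m
The pipeline processes network connections periodically. The pipeline coor
Data processing manages user sessions periodically. The architecture imple
The algorithm optimizes cached results periodically. The algorithm optimiz
The algorithm implements network connections reliably. Error handling anal
Each component transforms database records efficiently.                   
This module optimizes cached results efficiently.                         
The architecture monitors incoming requests incrementally. Data processing
                                                                          
                                                                          
                                                                          
                                                                          
                                                                          
                                                                          
                                                                          
                                                                          
                                                                          
                                                                          
                                                                          
                                                                          
                                                                          


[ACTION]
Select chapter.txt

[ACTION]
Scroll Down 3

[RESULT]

[chapter.txt]│ debug.log │ settings.yaml                                  
──────────────────────────────────────────────────────────────────────────
Data processing manages user sessions periodically. The architecture imple
The algorithm optimizes cached results periodically. The algorithm optimiz
The algorithm implements network connections reliably. Error handling anal
Each component transforms database records efficiently.                   
This module optimizes cached results efficiently.                         
The architecture monitors incoming requests incrementally. Data processing
                                                                          
                                                                          
                                                                          
                                                                          
                                                                          
                                                                          
                                                                          
                                                                          
                                                                          
                                                                          
                                                                          
                                                                          
                                                                          
                                                                          
                                                                          
                                                                          


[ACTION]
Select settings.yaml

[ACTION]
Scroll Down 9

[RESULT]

 chapter.txt │ debug.log │[settings.yaml]                                 
──────────────────────────────────────────────────────────────────────────
  max_connections: 0.0.0.0                                                
                                                                          
                                                                          
                                                                          
                                                                          
                                                                          
                                                                          
                                                                          
                                                                          
                                                                          
                                                                          
                                                                          
                                                                          
                                                                          
                                                                          
                                                                          
                                                                          
                                                                          
                                                                          
                                                                          
                                                                          
                                                                          


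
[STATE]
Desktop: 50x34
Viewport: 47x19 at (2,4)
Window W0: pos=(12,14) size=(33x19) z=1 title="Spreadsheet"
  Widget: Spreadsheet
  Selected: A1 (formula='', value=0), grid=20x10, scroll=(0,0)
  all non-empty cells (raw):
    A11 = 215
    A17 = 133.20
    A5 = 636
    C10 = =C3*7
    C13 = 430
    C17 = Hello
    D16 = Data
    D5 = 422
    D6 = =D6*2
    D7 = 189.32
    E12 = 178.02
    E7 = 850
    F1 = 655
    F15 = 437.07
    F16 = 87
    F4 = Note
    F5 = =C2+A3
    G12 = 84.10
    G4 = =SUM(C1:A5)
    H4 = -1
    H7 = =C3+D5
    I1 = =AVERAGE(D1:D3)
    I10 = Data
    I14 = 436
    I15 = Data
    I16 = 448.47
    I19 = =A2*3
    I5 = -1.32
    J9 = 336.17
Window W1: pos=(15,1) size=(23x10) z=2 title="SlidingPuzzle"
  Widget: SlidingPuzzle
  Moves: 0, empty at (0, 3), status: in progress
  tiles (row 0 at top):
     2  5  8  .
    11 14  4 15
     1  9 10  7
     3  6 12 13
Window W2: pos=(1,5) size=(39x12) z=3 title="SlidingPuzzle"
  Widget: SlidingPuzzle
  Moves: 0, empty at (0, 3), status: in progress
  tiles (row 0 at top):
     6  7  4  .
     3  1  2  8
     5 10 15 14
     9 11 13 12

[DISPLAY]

             ┃┌────┬────┬────┬────┐┃           
━━━━━━━━━━━━━━━━━━━━━━━━━━━━━━━━━━━━━┓         
 SlidingPuzzle                       ┃         
─────────────────────────────────────┨         
┌────┬────┬────┬────┐                ┃         
│  6 │  7 │  4 │    │                ┃         
├────┼────┼────┼────┤                ┃         
│  3 │  1 │  2 │  8 │                ┃         
├────┼────┼────┼────┤                ┃         
│  5 │ 10 │ 15 │ 14 │                ┃         
├────┼────┼────┼────┤                ┃━━━━┓    
│  9 │ 11 │ 13 │ 12 │                ┃    ┃    
━━━━━━━━━━━━━━━━━━━━━━━━━━━━━━━━━━━━━┛────┨    
          ┃A1:                            ┃    
          ┃       A       B       C       ┃    
          ┃-------------------------------┃    
          ┃  1      [0]       0       0   ┃    
          ┃  2        0       0       0   ┃    
          ┃  3        0       0       0   ┃    


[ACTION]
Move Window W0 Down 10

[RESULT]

             ┃┌────┬────┬────┬────┐┃           
━━━━━━━━━━━━━━━━━━━━━━━━━━━━━━━━━━━━━┓         
 SlidingPuzzle                       ┃         
─────────────────────────────────────┨         
┌────┬────┬────┬────┐                ┃         
│  6 │  7 │  4 │    │                ┃         
├────┼────┼────┼────┤                ┃         
│  3 │  1 │  2 │  8 │                ┃         
├────┼────┼────┼────┤                ┃         
│  5 │ 10 │ 15 │ 14 │                ┃         
├────┼────┼────┼────┤                ┃         
│  9 │ 11 │ 13 │ 12 │                ┃━━━━┓    
━━━━━━━━━━━━━━━━━━━━━━━━━━━━━━━━━━━━━┛    ┃    
          ┠───────────────────────────────┨    
          ┃A1:                            ┃    
          ┃       A       B       C       ┃    
          ┃-------------------------------┃    
          ┃  1      [0]       0       0   ┃    
          ┃  2        0       0       0   ┃    


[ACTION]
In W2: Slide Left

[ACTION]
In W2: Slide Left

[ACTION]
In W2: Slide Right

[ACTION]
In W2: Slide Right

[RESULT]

             ┃┌────┬────┬────┬────┐┃           
━━━━━━━━━━━━━━━━━━━━━━━━━━━━━━━━━━━━━┓         
 SlidingPuzzle                       ┃         
─────────────────────────────────────┨         
┌────┬────┬────┬────┐                ┃         
│  6 │    │  7 │  4 │                ┃         
├────┼────┼────┼────┤                ┃         
│  3 │  1 │  2 │  8 │                ┃         
├────┼────┼────┼────┤                ┃         
│  5 │ 10 │ 15 │ 14 │                ┃         
├────┼────┼────┼────┤                ┃         
│  9 │ 11 │ 13 │ 12 │                ┃━━━━┓    
━━━━━━━━━━━━━━━━━━━━━━━━━━━━━━━━━━━━━┛    ┃    
          ┠───────────────────────────────┨    
          ┃A1:                            ┃    
          ┃       A       B       C       ┃    
          ┃-------------------------------┃    
          ┃  1      [0]       0       0   ┃    
          ┃  2        0       0       0   ┃    


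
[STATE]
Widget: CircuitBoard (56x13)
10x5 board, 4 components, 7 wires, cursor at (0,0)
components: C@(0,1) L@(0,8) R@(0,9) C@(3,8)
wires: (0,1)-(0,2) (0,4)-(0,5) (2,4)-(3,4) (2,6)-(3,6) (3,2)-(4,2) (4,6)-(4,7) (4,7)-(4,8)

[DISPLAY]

   0 1 2 3 4 5 6 7 8 9                                  
0  [.]  C ─ ·       · ─ ·           L   R               
                                                        
1                                                       
                                                        
2                   ·       ·                           
                    │       │                           
3           ·       ·       ·       C                   
            │                                           
4           ·               · ─ · ─ ·                   
Cursor: (0,0)                                           
                                                        
                                                        


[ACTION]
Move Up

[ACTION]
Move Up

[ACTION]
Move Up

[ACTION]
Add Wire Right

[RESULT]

   0 1 2 3 4 5 6 7 8 9                                  
0  [.]─ C ─ ·       · ─ ·           L   R               
                                                        
1                                                       
                                                        
2                   ·       ·                           
                    │       │                           
3           ·       ·       ·       C                   
            │                                           
4           ·               · ─ · ─ ·                   
Cursor: (0,0)                                           
                                                        
                                                        


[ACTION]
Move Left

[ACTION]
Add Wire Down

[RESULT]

   0 1 2 3 4 5 6 7 8 9                                  
0  [.]─ C ─ ·       · ─ ·           L   R               
    │                                                   
1   ·                                                   
                                                        
2                   ·       ·                           
                    │       │                           
3           ·       ·       ·       C                   
            │                                           
4           ·               · ─ · ─ ·                   
Cursor: (0,0)                                           
                                                        
                                                        


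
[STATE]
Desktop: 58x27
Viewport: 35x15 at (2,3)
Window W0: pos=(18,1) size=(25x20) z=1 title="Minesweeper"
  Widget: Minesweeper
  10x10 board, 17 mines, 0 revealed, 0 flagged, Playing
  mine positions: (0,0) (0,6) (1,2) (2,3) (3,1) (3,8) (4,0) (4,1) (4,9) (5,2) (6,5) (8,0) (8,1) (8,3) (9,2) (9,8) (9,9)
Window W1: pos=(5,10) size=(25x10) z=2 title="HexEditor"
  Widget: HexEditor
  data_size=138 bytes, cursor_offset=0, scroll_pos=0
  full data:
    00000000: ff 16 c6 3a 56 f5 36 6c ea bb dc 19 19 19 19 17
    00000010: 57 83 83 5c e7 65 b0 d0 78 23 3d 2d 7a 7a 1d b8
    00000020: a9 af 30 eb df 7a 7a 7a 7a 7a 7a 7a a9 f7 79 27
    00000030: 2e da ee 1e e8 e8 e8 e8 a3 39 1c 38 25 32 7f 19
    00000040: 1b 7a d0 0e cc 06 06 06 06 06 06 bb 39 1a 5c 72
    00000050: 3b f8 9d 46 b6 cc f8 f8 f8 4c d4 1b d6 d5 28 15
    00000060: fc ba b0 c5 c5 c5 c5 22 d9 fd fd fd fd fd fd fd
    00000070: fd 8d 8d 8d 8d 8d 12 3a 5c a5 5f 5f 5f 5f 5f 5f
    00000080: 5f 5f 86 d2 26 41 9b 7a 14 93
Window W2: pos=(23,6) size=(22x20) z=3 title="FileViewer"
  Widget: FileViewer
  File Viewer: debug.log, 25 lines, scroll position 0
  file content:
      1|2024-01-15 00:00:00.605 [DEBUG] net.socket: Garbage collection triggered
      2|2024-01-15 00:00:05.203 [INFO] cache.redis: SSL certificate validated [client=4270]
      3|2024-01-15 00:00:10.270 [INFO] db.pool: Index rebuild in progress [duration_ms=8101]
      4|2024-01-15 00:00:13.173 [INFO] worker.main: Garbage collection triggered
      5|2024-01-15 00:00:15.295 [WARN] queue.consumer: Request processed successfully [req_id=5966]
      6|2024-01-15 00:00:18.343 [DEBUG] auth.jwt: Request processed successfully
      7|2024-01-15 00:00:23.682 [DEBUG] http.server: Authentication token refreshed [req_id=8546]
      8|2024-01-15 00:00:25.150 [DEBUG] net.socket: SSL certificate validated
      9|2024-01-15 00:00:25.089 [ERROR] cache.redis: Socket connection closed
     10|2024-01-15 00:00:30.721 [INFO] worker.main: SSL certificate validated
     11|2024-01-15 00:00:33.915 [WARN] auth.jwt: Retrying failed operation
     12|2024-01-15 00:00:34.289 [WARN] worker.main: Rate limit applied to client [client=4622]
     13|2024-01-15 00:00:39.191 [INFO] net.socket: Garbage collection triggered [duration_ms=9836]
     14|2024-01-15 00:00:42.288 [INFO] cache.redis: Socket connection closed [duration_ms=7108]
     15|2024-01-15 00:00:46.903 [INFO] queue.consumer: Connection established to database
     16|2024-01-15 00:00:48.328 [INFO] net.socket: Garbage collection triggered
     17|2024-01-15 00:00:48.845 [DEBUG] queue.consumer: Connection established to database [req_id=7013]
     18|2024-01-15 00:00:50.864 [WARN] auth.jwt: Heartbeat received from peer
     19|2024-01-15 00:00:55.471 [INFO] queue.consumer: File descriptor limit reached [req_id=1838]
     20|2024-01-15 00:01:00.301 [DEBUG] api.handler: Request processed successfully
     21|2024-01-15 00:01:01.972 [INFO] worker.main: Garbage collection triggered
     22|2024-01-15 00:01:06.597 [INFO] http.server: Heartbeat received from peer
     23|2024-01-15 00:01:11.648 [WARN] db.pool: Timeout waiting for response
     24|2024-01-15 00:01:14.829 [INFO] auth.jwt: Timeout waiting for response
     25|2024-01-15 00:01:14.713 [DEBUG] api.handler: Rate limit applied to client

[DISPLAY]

                ┠──────────────────
                ┃■■■■■■■■■■        
                ┃■■■■■■■■■■        
                ┃■■■■┏━━━━━━━━━━━━━
                ┃■■■■┃ FileViewer  
                ┃■■■■┠─────────────
                ┃■■■■┃2024-01-15 00
   ┏━━━━━━━━━━━━━━━━━┃2024-01-15 00
   ┃ HexEditor       ┃2024-01-15 00
   ┠─────────────────┃2024-01-15 00
   ┃00000000  FF 16 c┃2024-01-15 00
   ┃00000010  57 83 8┃2024-01-15 00
   ┃00000020  a9 af 3┃2024-01-15 00
   ┃00000030  2e da e┃2024-01-15 00
   ┃00000040  1b 7a d┃2024-01-15 00


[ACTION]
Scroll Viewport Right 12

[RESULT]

    ┠───────────────────────┨      
    ┃■■■■■■■■■■             ┃      
    ┃■■■■■■■■■■             ┃      
    ┃■■■■┏━━━━━━━━━━━━━━━━━━━━┓    
    ┃■■■■┃ FileViewer         ┃    
    ┃■■■■┠────────────────────┨    
    ┃■■■■┃2024-01-15 00:00:00▲┃    
━━━━━━━━━┃2024-01-15 00:00:05█┃    
or       ┃2024-01-15 00:00:10░┃    
─────────┃2024-01-15 00:00:13░┃    
  FF 16 c┃2024-01-15 00:00:15░┃    
  57 83 8┃2024-01-15 00:00:18░┃    
  a9 af 3┃2024-01-15 00:00:23░┃    
  2e da e┃2024-01-15 00:00:25░┃    
  1b 7a d┃2024-01-15 00:00:25░┃    


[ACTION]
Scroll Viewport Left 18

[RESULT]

                  ┠────────────────
                  ┃■■■■■■■■■■      
                  ┃■■■■■■■■■■      
                  ┃■■■■┏━━━━━━━━━━━
                  ┃■■■■┃ FileViewer
                  ┃■■■■┠───────────
                  ┃■■■■┃2024-01-15 
     ┏━━━━━━━━━━━━━━━━━┃2024-01-15 
     ┃ HexEditor       ┃2024-01-15 
     ┠─────────────────┃2024-01-15 
     ┃00000000  FF 16 c┃2024-01-15 
     ┃00000010  57 83 8┃2024-01-15 
     ┃00000020  a9 af 3┃2024-01-15 
     ┃00000030  2e da e┃2024-01-15 
     ┃00000040  1b 7a d┃2024-01-15 


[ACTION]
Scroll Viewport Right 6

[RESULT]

            ┠──────────────────────
            ┃■■■■■■■■■■            
            ┃■■■■■■■■■■            
            ┃■■■■┏━━━━━━━━━━━━━━━━━
            ┃■■■■┃ FileViewer      
            ┃■■■■┠─────────────────
            ┃■■■■┃2024-01-15 00:00:
━━━━━━━━━━━━━━━━━┃2024-01-15 00:00:
 HexEditor       ┃2024-01-15 00:00:
─────────────────┃2024-01-15 00:00:
00000000  FF 16 c┃2024-01-15 00:00:
00000010  57 83 8┃2024-01-15 00:00:
00000020  a9 af 3┃2024-01-15 00:00:
00000030  2e da e┃2024-01-15 00:00:
00000040  1b 7a d┃2024-01-15 00:00:


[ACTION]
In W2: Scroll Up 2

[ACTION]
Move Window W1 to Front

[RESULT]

            ┠──────────────────────
            ┃■■■■■■■■■■            
            ┃■■■■■■■■■■            
            ┃■■■■┏━━━━━━━━━━━━━━━━━
            ┃■■■■┃ FileViewer      
            ┃■■■■┠─────────────────
            ┃■■■■┃2024-01-15 00:00:
━━━━━━━━━━━━━━━━━━━━━━━┓1-15 00:00:
 HexEditor             ┃1-15 00:00:
───────────────────────┨1-15 00:00:
00000000  FF 16 c6 3a 5┃1-15 00:00:
00000010  57 83 83 5c e┃1-15 00:00:
00000020  a9 af 30 eb d┃1-15 00:00:
00000030  2e da ee 1e e┃1-15 00:00:
00000040  1b 7a d0 0e c┃1-15 00:00:
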